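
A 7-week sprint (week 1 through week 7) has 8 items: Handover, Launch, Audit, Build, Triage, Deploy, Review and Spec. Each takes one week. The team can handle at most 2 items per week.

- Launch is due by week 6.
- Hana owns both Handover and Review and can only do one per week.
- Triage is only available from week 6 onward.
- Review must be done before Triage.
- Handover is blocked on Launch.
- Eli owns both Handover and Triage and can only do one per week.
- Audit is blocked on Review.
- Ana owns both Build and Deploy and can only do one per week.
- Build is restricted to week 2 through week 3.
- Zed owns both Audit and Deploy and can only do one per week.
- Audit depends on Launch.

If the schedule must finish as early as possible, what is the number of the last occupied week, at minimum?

The precedence chain requires at least 2 distinct weeks.
With at most 2 per week and 8 tasks, at least 4 weeks are needed.
Triage can't be placed before week 6, so the schedule must run through at least week 6.
6 works (last occupied week: week 6): for example Build -> week 2, Audit -> week 2, Launch -> week 1, Review -> week 1, Spec -> week 4, Deploy -> week 3, Handover -> week 3, Triage -> week 6.

6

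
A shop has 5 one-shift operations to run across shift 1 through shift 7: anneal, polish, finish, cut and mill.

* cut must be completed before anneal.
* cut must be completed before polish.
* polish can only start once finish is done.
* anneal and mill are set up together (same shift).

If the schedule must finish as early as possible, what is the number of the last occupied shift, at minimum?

2

The precedence chain requires at least 2 distinct shifts.
2 works (last occupied shift: shift 2): for example mill in shift 2, anneal in shift 2, finish in shift 1, cut in shift 1, polish in shift 2.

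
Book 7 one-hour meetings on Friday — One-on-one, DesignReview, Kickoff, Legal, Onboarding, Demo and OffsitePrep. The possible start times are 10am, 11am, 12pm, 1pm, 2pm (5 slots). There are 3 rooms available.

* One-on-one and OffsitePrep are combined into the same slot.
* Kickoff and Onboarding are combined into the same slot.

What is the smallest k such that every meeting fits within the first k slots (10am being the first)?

3 slots

With at most 3 per slot and 7 meetings, at least 3 slots are needed.
3 works (last occupied slot: 12pm): for example Onboarding -> 11am; Demo -> 12pm; DesignReview -> 10am; Kickoff -> 11am; OffsitePrep -> 10am; Legal -> 11am; One-on-one -> 10am.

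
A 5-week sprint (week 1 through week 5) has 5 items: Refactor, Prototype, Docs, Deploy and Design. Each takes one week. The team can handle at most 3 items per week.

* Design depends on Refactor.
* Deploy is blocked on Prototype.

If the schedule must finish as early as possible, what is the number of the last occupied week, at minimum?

week 2

The precedence chain requires at least 2 distinct weeks.
With at most 3 per week and 5 work items, at least 2 weeks are needed.
2 works (last occupied week: week 2): for example Prototype=week 1; Refactor=week 1; Docs=week 1; Design=week 2; Deploy=week 2.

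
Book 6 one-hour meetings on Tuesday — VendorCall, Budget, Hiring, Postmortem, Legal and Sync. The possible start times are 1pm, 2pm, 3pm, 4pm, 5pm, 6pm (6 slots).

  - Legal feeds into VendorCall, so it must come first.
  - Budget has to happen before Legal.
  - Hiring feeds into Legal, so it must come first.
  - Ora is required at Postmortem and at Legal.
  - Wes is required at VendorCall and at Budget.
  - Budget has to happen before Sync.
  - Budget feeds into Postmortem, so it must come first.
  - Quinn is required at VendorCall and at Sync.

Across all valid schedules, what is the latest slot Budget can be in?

Downstream work caps Budget at 4pm.
Budget at 4pm is achievable: Budget -> 4pm; Sync -> 5pm; VendorCall -> 6pm; Hiring -> 1pm; Legal -> 5pm; Postmortem -> 6pm.

4pm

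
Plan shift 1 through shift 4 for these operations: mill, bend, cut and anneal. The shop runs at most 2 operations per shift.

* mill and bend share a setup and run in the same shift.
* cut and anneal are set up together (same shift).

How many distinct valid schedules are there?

12

Splitting on mill: it can be shift 1 (3), shift 2 (3), shift 3 (3), shift 4 (3). Listing each branch's schedules as (bend, cut, anneal) by shift number:
mill=shift 1: (1,2,2) (1,3,3) (1,4,4) — 3.
mill=shift 2: (2,1,1) (2,3,3) (2,4,4) — 3.
mill=shift 3: (3,1,1) (3,2,2) (3,4,4) — 3.
mill=shift 4: (4,1,1) (4,2,2) (4,3,3) — 3.
Summing: 3 + 3 + 3 + 3 = 12.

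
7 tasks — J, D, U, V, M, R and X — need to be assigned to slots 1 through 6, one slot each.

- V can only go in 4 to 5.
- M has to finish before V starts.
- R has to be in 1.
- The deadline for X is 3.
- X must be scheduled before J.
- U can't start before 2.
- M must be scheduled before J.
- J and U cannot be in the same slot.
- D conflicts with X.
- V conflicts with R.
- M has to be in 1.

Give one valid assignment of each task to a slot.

J=3; M=1; R=1; D=2; X=1; V=4; U=2

Checking: X(1) before J(3); M(1) before J(3); M(1) before V(4); V(4) != R(1); J(3) != U(2); D(2) != X(1); M=1 in [1,1]; X=1 in [1,3]; U=2 in [2,6]; R=1 in [1,1]; V=4 in [4,5].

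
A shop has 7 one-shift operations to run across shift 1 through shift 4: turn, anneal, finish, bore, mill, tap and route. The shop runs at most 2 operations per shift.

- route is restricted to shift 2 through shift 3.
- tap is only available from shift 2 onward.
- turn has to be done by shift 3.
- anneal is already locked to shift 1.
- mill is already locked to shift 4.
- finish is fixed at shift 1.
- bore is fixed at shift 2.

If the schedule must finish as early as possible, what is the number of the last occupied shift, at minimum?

With at most 2 per shift and 7 operations, at least 4 shifts are needed.
mill can't be placed before shift 4, so the schedule must run through at least shift 4.
4 works (last occupied shift: shift 4): for example turn -> shift 3, route -> shift 2, tap -> shift 3, bore -> shift 2, finish -> shift 1, anneal -> shift 1, mill -> shift 4.

4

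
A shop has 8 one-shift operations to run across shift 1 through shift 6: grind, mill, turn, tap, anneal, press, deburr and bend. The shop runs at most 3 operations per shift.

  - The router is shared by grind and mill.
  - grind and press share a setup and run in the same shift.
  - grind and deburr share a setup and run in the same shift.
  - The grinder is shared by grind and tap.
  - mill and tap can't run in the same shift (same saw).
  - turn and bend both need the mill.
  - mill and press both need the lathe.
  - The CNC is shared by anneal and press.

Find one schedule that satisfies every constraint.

turn -> shift 2, grind -> shift 1, bend -> shift 3, tap -> shift 3, deburr -> shift 1, press -> shift 1, mill -> shift 2, anneal -> shift 2

Checking: mill(shift 2) != tap(shift 3); grind(shift 1) != tap(shift 3); grind(shift 1) != mill(shift 2); mill(shift 2) != press(shift 1); anneal(shift 2) != press(shift 1); turn(shift 2) != bend(shift 3); grind = press = shift 1; grind = deburr = shift 1; max 3 per shift (cap 3).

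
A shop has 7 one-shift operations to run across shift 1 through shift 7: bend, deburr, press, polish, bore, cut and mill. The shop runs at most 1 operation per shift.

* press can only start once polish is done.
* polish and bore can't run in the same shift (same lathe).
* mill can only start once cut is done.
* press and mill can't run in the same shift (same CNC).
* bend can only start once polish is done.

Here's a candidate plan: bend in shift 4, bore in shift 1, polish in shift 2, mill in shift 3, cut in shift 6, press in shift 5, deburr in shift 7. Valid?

No — it violates: mill can only start once cut is done

press and mill can't run in the same shift (same CNC) — holds.
press can only start once polish is done — holds.
mill can only start once cut is done — violated.
bend can only start once polish is done — holds.
polish and bore can't run in the same shift (same lathe) — holds.
The shop runs at most 1 operation per shift — holds.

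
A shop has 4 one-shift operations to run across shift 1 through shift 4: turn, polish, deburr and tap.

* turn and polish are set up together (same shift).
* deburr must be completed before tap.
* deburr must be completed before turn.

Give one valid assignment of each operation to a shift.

tap -> shift 2, polish -> shift 2, turn -> shift 2, deburr -> shift 1

Checking: deburr(shift 1) before turn(shift 2); deburr(shift 1) before tap(shift 2); turn = polish = shift 2.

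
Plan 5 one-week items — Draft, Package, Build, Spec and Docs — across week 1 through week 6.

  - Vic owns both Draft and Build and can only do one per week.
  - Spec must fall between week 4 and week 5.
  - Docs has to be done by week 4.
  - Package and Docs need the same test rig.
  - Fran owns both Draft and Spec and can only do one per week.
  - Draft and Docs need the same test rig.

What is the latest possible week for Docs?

week 4

Docs's own window allows nothing later than week 4.
Docs at week 4 is achievable: Build -> week 2; Draft -> week 1; Docs -> week 4; Package -> week 1; Spec -> week 4.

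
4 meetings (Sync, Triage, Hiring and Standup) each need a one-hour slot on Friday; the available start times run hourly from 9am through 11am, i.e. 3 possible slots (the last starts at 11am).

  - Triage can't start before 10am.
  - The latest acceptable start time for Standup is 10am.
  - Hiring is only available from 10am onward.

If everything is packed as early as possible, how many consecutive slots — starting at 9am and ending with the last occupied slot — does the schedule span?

Triage can't be placed before 10am — that is slot 2 counting from 9am — so the schedule must run through at least 2 slots.
2 works (last occupied slot: 10am): for example Triage -> 10am, Sync -> 9am, Standup -> 9am, Hiring -> 10am.

2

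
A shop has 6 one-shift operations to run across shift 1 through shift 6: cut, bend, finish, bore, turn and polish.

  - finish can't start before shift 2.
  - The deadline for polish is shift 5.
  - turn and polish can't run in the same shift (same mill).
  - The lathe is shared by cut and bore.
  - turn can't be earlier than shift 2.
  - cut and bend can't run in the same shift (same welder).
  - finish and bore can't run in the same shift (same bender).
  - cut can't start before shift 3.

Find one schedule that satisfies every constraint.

cut=shift 3, bore=shift 1, polish=shift 1, bend=shift 1, turn=shift 2, finish=shift 2

Checking: turn(shift 2) != polish(shift 1); cut(shift 3) != bend(shift 1); cut(shift 3) != bore(shift 1); finish(shift 2) != bore(shift 1); finish=shift 2 in [shift 2,shift 6]; turn=shift 2 in [shift 2,shift 6]; cut=shift 3 in [shift 3,shift 6]; polish=shift 1 in [shift 1,shift 5].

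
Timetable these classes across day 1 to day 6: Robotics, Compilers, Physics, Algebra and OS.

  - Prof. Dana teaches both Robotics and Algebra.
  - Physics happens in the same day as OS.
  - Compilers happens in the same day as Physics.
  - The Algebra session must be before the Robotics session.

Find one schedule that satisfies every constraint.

Robotics in day 2; Algebra in day 1; Physics in day 1; Compilers in day 1; OS in day 1

Checking: Algebra(day 1) before Robotics(day 2); Robotics(day 2) != Algebra(day 1); Physics = OS = day 1; Compilers = Physics = day 1.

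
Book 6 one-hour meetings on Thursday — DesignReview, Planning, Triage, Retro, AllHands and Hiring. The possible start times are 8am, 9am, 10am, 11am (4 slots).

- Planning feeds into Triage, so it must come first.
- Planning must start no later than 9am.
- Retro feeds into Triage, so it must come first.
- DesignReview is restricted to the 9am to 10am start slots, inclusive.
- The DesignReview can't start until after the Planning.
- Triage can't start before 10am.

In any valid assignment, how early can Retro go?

8am

Downstream work caps Retro at 10am.
Retro at 8am is achievable: AllHands -> 8am, Triage -> 10am, Planning -> 8am, Hiring -> 8am, Retro -> 8am, DesignReview -> 9am.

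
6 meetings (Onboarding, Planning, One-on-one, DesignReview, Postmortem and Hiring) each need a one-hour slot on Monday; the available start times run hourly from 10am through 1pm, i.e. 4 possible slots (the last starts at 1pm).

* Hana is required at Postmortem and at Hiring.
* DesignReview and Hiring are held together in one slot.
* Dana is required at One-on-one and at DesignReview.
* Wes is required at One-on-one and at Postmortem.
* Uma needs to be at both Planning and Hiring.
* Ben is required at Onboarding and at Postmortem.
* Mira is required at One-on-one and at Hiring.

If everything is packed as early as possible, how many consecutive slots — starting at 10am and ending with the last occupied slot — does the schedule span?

3

Check 2 slots directly (anything shorter is at least as hard).
Could 2 slots be enough, i.e. nothing placed later than 11am? No: One-on-one, DesignReview and Postmortem must all be in different slots (One-on-one/DesignReview can't share; One-on-one/Postmortem can't share; DesignReview/Postmortem can't share), but only 2 slots are available: 3 meetings can't fit in 2 distinct slots.
So 2 slots is not enough.
3 works (last occupied slot: 12pm): for example One-on-one in 10am; Planning in 10am; Onboarding in 10am; Postmortem in 12pm; Hiring in 11am; DesignReview in 11am.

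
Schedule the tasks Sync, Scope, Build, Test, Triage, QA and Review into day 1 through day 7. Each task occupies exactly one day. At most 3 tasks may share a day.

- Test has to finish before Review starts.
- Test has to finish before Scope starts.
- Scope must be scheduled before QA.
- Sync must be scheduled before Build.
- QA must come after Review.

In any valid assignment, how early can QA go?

day 3

Precedence pushes QA to at least day 3.
QA at day 3 is achievable: Sync in day 1; Scope in day 2; Build in day 2; Review in day 2; Triage in day 1; Test in day 1; QA in day 3.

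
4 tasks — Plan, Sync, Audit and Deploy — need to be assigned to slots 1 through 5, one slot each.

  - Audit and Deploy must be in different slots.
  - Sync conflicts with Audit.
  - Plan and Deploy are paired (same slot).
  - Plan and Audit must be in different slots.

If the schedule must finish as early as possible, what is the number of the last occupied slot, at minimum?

Could 1 slot be enough, i.e. nothing placed later than 1? No: Deploy can't share with Audit (1) → nothing is left.
So 1 slot is not enough.
2 works (last occupied slot: 2): for example Sync in 1, Deploy in 1, Plan in 1, Audit in 2.

2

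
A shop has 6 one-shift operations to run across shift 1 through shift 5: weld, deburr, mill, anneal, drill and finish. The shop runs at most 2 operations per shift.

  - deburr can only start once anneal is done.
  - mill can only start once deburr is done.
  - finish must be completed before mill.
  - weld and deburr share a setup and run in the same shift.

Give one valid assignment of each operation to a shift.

mill in shift 3, drill in shift 3, anneal in shift 1, finish in shift 1, weld in shift 2, deburr in shift 2

Checking: deburr(shift 2) before mill(shift 3); anneal(shift 1) before deburr(shift 2); finish(shift 1) before mill(shift 3); weld = deburr = shift 2; max 2 per shift (cap 2).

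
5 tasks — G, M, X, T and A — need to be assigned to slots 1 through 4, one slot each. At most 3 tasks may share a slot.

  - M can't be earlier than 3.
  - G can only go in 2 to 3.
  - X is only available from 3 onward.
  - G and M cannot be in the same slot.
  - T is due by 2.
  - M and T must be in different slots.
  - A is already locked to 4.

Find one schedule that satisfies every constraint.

X=3; T=1; G=2; M=3; A=4

Checking: M(3) != T(1); G(2) != M(3); G=2 in [2,3]; X=3 in [3,4]; M=3 in [3,4]; A=4 in [4,4]; T=1 in [1,2]; max 2 per slot (cap 3).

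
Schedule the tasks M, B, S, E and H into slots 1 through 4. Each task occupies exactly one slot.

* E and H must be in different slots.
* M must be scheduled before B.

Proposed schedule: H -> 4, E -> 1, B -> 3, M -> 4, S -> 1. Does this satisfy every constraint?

M must be scheduled before B — violated.
E and H must be in different slots — holds.

Invalid. M must be scheduled before B.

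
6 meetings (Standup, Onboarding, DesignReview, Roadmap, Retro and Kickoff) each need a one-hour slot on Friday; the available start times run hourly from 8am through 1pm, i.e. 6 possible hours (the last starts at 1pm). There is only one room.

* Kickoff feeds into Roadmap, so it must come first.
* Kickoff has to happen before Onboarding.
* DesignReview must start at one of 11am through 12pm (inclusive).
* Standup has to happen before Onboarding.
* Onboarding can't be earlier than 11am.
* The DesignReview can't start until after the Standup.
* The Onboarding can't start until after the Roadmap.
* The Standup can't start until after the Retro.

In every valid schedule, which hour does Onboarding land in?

1pm

Onboarding is available from 11am.
So Onboarding is pinned to 1pm.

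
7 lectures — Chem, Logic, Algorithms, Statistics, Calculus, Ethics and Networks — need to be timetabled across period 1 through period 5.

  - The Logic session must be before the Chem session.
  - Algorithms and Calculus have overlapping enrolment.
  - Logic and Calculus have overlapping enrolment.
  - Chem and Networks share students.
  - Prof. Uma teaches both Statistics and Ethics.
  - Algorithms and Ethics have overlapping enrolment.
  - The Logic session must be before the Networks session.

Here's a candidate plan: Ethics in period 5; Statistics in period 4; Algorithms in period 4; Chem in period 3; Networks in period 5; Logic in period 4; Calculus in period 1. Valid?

Logic and Calculus have overlapping enrolment — holds.
Algorithms and Calculus have overlapping enrolment — holds.
The Logic session must be before the Chem session — violated.
Prof. Uma teaches both Statistics and Ethics — holds.
Chem and Networks share students — holds.
The Logic session must be before the Networks session — holds.
Algorithms and Ethics have overlapping enrolment — holds.

Invalid. The Logic session must be before the Chem session.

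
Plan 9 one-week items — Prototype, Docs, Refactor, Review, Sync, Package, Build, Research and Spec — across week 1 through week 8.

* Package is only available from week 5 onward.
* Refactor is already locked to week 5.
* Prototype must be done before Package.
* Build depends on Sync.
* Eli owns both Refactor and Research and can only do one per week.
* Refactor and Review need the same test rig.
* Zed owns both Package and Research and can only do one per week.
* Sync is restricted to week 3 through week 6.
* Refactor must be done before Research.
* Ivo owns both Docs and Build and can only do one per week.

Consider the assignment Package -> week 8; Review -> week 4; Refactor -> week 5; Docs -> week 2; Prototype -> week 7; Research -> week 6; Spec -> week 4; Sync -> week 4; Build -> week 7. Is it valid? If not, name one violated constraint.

Valid

Refactor is already locked to week 5 — holds.
Refactor and Review need the same test rig — holds.
Sync is restricted to week 3 through week 6 — holds.
Build depends on Sync — holds.
Zed owns both Package and Research and can only do one per week — holds.
Package is only available from week 5 onward — holds.
Ivo owns both Docs and Build and can only do one per week — holds.
Refactor must be done before Research — holds.
Prototype must be done before Package — holds.
Eli owns both Refactor and Research and can only do one per week — holds.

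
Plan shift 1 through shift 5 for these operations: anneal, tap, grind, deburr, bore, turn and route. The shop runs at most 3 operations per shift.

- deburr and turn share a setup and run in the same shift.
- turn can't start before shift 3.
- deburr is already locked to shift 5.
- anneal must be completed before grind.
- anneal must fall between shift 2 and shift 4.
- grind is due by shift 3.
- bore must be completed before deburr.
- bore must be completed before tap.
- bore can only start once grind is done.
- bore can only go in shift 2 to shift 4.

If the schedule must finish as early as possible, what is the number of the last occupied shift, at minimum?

The precedence chain requires at least 4 distinct shifts.
With at most 3 per shift and 7 operations, at least 3 shifts are needed.
deburr can't be placed before shift 5, so the schedule must run through at least shift 5.
5 works (last occupied shift: shift 5): for example tap in shift 5, bore in shift 4, route in shift 1, grind in shift 3, anneal in shift 2, deburr in shift 5, turn in shift 5.

5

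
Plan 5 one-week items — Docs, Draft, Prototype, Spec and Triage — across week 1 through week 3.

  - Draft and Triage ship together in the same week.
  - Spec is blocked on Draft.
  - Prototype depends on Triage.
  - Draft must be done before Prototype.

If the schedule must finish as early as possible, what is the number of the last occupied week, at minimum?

2

The precedence chain requires at least 2 distinct weeks.
2 works (last occupied week: week 2): for example Triage in week 1, Docs in week 1, Prototype in week 2, Draft in week 1, Spec in week 2.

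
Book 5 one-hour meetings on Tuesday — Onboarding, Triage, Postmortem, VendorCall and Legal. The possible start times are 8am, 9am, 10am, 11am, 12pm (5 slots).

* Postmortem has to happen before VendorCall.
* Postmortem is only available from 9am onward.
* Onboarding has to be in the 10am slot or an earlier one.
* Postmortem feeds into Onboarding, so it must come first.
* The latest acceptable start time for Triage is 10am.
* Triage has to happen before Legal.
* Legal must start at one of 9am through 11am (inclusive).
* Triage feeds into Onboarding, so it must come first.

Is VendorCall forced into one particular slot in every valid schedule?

VendorCall can be 10am (e.g. Legal -> 9am, Postmortem -> 9am, VendorCall -> 10am, Onboarding -> 10am, Triage -> 8am) or 11am (e.g. VendorCall in 11am; Legal in 9am; Postmortem in 9am; Triage in 8am; Onboarding in 10am).

No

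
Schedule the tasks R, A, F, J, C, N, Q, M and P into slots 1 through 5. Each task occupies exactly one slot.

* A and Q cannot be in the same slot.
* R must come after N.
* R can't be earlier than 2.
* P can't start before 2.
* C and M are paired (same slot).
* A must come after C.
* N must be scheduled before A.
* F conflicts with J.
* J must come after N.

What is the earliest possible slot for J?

Precedence pushes J to at least 2.
J at 2 is achievable: A=2, N=1, P=2, C=1, R=2, Q=1, M=1, J=2, F=1.

2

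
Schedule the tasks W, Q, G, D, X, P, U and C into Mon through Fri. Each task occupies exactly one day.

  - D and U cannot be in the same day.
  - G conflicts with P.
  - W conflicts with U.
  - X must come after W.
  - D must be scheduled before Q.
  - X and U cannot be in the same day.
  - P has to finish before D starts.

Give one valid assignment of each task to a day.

W=Mon, X=Tue, P=Mon, U=Wed, G=Tue, Q=Wed, C=Mon, D=Tue

Checking: P(Mon) before D(Tue); W(Mon) before X(Tue); D(Tue) before Q(Wed); G(Tue) != P(Mon); W(Mon) != U(Wed); D(Tue) != U(Wed); X(Tue) != U(Wed).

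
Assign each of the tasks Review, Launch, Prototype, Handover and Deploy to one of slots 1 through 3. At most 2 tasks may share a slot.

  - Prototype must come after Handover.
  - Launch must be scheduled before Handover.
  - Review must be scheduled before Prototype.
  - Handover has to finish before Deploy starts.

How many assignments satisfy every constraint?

2

Enumerating: Launch -> 1, Review -> 1, Deploy -> 3, Handover -> 2, Prototype -> 3 | Handover -> 2, Deploy -> 3, Prototype -> 3, Review -> 2, Launch -> 1.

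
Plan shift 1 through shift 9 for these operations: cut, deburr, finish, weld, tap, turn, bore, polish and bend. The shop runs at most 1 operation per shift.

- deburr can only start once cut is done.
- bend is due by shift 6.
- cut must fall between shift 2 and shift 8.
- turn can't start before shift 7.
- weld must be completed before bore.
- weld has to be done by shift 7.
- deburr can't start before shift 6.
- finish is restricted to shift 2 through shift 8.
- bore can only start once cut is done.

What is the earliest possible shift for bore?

shift 3

Precedence pushes bore to at least shift 3.
bore at shift 3 is achievable: turn=shift 7, tap=shift 8, bore=shift 3, polish=shift 9, weld=shift 1, deburr=shift 6, bend=shift 4, finish=shift 5, cut=shift 2.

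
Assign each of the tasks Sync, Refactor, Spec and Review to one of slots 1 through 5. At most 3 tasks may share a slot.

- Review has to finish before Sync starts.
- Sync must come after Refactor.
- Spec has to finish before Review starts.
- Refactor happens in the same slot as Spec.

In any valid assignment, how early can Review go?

Precedence pushes Review to at least 2; downstream work caps Review at 4.
Review at 2 is achievable: Sync in 3; Refactor in 1; Review in 2; Spec in 1.

2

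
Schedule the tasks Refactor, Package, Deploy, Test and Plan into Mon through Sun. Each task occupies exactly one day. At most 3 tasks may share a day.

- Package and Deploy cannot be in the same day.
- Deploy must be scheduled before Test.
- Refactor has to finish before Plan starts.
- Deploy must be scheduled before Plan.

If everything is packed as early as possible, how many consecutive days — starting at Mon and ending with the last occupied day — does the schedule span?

The precedence chain requires at least 2 distinct days.
With at most 3 per day and 5 tasks, at least 2 days are needed.
2 works (last occupied day: Tue): for example Deploy in Mon, Plan in Tue, Test in Tue, Package in Tue, Refactor in Mon.

2 days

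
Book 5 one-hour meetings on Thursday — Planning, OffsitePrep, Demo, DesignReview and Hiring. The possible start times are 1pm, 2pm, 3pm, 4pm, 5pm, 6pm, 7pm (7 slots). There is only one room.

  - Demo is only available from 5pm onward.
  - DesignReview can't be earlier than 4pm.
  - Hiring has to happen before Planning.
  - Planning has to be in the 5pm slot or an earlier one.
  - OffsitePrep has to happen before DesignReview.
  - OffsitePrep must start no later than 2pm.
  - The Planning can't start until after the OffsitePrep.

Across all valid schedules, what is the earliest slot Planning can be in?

Precedence pushes Planning to at least 2pm; Planning's own window allows nothing later than 5pm.
Planning at 3pm is achievable: DesignReview -> 4pm, Demo -> 5pm, Hiring -> 2pm, Planning -> 3pm, OffsitePrep -> 1pm.
Nothing earlier works — the capacity limit rule out every slot before 3pm.

3pm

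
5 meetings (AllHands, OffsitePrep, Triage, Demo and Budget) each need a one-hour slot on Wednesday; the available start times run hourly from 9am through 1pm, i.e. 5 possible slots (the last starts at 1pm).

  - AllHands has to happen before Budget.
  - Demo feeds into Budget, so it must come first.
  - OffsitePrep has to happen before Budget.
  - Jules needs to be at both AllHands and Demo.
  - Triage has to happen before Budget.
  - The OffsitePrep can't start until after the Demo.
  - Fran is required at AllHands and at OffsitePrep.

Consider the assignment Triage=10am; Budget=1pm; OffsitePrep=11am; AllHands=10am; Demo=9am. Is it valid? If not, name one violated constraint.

Yes, all constraints hold

Demo feeds into Budget, so it must come first — holds.
Jules needs to be at both AllHands and Demo — holds.
Triage has to happen before Budget — holds.
Fran is required at AllHands and at OffsitePrep — holds.
The OffsitePrep can't start until after the Demo — holds.
OffsitePrep has to happen before Budget — holds.
AllHands has to happen before Budget — holds.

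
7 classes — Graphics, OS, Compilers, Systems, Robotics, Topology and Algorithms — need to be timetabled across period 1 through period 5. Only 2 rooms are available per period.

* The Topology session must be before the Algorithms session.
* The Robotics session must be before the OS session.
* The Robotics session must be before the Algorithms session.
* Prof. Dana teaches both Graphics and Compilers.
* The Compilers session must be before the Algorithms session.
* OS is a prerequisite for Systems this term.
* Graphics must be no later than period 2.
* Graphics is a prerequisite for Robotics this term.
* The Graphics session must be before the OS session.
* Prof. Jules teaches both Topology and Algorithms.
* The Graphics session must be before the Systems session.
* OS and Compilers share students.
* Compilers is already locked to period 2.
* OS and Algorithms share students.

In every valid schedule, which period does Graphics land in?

Graphics's window is period 1–period 2.
Compilers is fixed at period 2, and Graphics can't share a period with Compilers.
So Graphics must be period 1.

period 1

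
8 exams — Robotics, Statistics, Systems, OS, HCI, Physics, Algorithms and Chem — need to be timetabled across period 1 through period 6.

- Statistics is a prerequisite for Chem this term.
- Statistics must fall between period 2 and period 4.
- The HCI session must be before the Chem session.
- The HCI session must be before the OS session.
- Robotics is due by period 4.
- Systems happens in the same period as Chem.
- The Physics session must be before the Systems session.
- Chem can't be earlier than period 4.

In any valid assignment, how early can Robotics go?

Robotics's own window allows nothing later than period 4.
Robotics at period 1 is achievable: Chem=period 4; Systems=period 4; OS=period 2; Algorithms=period 1; Robotics=period 1; Statistics=period 2; Physics=period 1; HCI=period 1.

period 1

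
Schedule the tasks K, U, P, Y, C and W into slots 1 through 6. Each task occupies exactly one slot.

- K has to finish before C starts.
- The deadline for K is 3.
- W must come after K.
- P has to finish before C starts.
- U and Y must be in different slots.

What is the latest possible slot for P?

5

Downstream work caps P at 5.
P at 5 is achievable: W in 2, Y in 2, U in 1, C in 6, K in 1, P in 5.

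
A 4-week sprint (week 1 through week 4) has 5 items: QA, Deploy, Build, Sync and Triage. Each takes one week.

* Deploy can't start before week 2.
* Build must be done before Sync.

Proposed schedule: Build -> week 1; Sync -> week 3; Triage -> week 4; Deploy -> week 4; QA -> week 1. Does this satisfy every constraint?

Yes, all constraints hold

Deploy can't start before week 2 — holds.
Build must be done before Sync — holds.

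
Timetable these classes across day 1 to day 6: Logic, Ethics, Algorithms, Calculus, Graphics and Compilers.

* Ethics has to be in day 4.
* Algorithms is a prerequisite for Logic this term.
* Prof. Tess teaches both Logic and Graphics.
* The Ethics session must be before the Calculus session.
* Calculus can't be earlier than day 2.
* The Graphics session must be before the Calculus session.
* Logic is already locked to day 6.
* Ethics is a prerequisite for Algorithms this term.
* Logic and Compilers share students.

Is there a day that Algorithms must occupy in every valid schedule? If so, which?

Ethics is fixed at day 4 and must come before Algorithms, so Algorithms is at least day 5.
Logic is fixed at day 6 and must come after Algorithms, so Algorithms is at most day 5.
So Algorithms must be day 5.

day 5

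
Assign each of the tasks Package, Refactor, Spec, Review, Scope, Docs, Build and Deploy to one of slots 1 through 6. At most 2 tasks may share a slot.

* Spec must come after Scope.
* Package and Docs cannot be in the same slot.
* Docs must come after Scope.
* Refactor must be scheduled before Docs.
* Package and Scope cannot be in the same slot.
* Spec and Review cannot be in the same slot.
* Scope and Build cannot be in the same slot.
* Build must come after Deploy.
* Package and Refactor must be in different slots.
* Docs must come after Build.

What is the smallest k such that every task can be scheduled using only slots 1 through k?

The precedence chain requires at least 3 distinct slots.
With at most 2 per slot and 8 tasks, at least 4 slots are needed.
4 works (last occupied slot: 4): for example Spec -> 3; Deploy -> 1; Package -> 4; Refactor -> 2; Review -> 4; Scope -> 1; Build -> 2; Docs -> 3.

4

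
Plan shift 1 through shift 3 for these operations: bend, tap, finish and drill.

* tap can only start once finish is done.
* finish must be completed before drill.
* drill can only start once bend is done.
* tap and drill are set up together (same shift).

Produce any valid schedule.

finish -> shift 1, bend -> shift 1, drill -> shift 2, tap -> shift 2

Checking: finish(shift 1) before tap(shift 2); bend(shift 1) before drill(shift 2); finish(shift 1) before drill(shift 2); tap = drill = shift 2.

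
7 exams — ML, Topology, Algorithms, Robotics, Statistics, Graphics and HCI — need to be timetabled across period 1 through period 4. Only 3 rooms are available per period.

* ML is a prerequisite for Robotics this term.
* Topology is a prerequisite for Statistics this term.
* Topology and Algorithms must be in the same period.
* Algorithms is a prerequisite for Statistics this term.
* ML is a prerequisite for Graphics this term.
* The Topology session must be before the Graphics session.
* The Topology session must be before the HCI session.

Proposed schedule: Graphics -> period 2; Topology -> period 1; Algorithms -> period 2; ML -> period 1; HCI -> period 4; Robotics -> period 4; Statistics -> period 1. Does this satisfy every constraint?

Algorithms is a prerequisite for Statistics this term — violated.
ML is a prerequisite for Graphics this term — holds.
Topology is a prerequisite for Statistics this term — violated.
ML is a prerequisite for Robotics this term — holds.
The Topology session must be before the Graphics session — holds.
Only 3 rooms are available per period — holds.
Topology and Algorithms must be in the same period — violated.
The Topology session must be before the HCI session — holds.

No. Algorithms is a prerequisite for Statistics this term is not satisfied.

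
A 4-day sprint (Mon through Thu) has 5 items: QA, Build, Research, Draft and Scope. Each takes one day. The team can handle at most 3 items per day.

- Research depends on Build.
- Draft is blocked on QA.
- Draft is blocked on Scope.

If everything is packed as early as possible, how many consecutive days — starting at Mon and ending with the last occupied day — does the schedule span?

The precedence chain requires at least 2 distinct days.
With at most 3 per day and 5 tasks, at least 2 days are needed.
2 works (last occupied day: Tue): for example Research=Tue, Scope=Mon, Build=Mon, Draft=Tue, QA=Mon.

2 days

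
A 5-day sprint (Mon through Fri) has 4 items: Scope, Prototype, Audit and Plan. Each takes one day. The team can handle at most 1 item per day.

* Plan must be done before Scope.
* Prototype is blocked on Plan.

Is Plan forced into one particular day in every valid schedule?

No

Plan can be Mon (e.g. Plan=Mon, Audit=Thu, Scope=Tue, Prototype=Wed) or Tue (e.g. Scope=Wed; Prototype=Thu; Audit=Mon; Plan=Tue).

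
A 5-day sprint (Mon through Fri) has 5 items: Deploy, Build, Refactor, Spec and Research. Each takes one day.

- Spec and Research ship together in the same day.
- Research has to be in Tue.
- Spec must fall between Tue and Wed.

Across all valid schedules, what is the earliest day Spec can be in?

Spec is available from Tue; Spec's own window allows nothing later than Wed; Spec must be in the same day as Research, which can't be after Tue, so Spec is at most Tue.
Spec at Tue is achievable: Research=Tue; Build=Mon; Deploy=Mon; Refactor=Mon; Spec=Tue.

Tue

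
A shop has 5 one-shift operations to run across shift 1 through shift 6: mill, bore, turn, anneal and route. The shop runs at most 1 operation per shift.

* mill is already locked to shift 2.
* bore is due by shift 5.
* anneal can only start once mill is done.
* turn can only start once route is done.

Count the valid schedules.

Splitting on bore: it can be shift 1 (12), shift 3 (9), shift 4 (9), shift 5 (9). Listing each branch's schedules as (mill, turn, anneal, route) by shift number:
bore=shift 1: (2,4,5,3) (2,4,6,3) (2,5,3,4) (2,5,4,3) (2,5,6,3) (2,5,6,4) (2,6,3,4) (2,6,3,5) (2,6,4,3) (2,6,4,5) (2,6,5,3) (2,6,5,4) — 12.
bore=shift 3: (2,4,5,1) (2,4,6,1) (2,5,4,1) (2,5,6,1) (2,5,6,4) (2,6,4,1) (2,6,4,5) (2,6,5,1) (2,6,5,4) — 9.
bore=shift 4: (2,3,5,1) (2,3,6,1) (2,5,3,1) (2,5,6,1) (2,5,6,3) (2,6,3,1) (2,6,3,5) (2,6,5,1) (2,6,5,3) — 9.
bore=shift 5: (2,3,4,1) (2,3,6,1) (2,4,3,1) (2,4,6,1) (2,4,6,3) (2,6,3,1) (2,6,3,4) (2,6,4,1) (2,6,4,3) — 9.
Summing: 12 + 9 + 9 + 9 = 39.

39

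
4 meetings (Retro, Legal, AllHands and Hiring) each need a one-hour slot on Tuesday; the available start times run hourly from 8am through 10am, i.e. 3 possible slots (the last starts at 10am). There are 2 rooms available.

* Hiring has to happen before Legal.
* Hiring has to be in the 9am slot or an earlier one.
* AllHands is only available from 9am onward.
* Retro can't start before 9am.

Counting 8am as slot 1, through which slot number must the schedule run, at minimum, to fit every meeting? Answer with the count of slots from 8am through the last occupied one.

The precedence chain requires at least 2 distinct slots.
With at most 2 per slot and 4 meetings, at least 2 slots are needed.
Could 2 slots be enough, i.e. nothing placed later than 9am? No: Retro's window within 2 slots is {9am}; AllHands's window within 2 slots is {9am}; Hiring's window within 2 slots is {8am, 9am}; Legal must come after Hiring (at 8am or later) → {9am}; that puts Retro, Legal and AllHands all in 9am — more than 2 per slot.
So 2 slots is not enough.
3 works (last occupied slot: 10am): for example Legal=10am; Hiring=8am; Retro=9am; AllHands=9am.

3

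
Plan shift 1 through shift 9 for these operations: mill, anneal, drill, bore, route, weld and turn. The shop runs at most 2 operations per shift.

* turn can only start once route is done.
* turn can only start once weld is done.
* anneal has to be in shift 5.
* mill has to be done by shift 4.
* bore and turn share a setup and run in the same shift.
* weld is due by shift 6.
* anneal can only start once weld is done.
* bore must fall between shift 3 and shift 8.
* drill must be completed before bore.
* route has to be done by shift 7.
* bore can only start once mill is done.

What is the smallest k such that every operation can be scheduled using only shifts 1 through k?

The precedence chain requires at least 2 distinct shifts.
With at most 2 per shift and 7 operations, at least 4 shifts are needed.
anneal can't be placed before shift 5, so the schedule must run through at least shift 5.
5 works (last occupied shift: shift 5): for example anneal=shift 5, drill=shift 2, turn=shift 3, weld=shift 1, bore=shift 3, route=shift 2, mill=shift 1.

5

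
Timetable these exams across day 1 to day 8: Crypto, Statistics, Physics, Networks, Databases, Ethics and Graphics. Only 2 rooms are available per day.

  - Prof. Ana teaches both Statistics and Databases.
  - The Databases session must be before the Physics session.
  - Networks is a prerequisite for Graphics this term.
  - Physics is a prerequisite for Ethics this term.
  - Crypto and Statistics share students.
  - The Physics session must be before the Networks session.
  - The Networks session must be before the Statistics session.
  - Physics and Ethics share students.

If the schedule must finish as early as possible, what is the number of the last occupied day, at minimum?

The precedence chain requires at least 4 distinct days.
With at most 2 per day and 7 exams, at least 4 days are needed.
4 works (last occupied day: day 4): for example Crypto=day 1, Databases=day 1, Networks=day 3, Ethics=day 3, Physics=day 2, Statistics=day 4, Graphics=day 4.

4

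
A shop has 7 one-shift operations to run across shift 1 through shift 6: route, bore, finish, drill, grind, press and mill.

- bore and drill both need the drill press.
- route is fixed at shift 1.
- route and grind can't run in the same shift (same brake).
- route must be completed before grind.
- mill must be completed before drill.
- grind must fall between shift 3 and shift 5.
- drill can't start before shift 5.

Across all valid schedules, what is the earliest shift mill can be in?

Downstream work caps mill at shift 5.
mill at shift 1 is achievable: bore in shift 1, press in shift 1, mill in shift 1, grind in shift 3, drill in shift 5, route in shift 1, finish in shift 1.

shift 1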